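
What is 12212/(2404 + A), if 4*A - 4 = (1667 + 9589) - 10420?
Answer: 6106/1307 ≈ 4.6718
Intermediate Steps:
A = 210 (A = 1 + ((1667 + 9589) - 10420)/4 = 1 + (11256 - 10420)/4 = 1 + (¼)*836 = 1 + 209 = 210)
12212/(2404 + A) = 12212/(2404 + 210) = 12212/2614 = 12212*(1/2614) = 6106/1307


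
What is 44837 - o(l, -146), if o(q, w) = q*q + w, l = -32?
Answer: 43959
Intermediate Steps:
o(q, w) = w + q**2 (o(q, w) = q**2 + w = w + q**2)
44837 - o(l, -146) = 44837 - (-146 + (-32)**2) = 44837 - (-146 + 1024) = 44837 - 1*878 = 44837 - 878 = 43959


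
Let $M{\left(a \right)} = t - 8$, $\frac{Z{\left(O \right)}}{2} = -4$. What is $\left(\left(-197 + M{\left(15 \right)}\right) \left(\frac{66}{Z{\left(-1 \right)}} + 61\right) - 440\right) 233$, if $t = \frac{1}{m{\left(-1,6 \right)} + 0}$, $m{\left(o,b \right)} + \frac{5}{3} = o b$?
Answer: $- \frac{120691437}{46} \approx -2.6237 \cdot 10^{6}$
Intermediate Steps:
$m{\left(o,b \right)} = - \frac{5}{3} + b o$ ($m{\left(o,b \right)} = - \frac{5}{3} + o b = - \frac{5}{3} + b o$)
$Z{\left(O \right)} = -8$ ($Z{\left(O \right)} = 2 \left(-4\right) = -8$)
$t = - \frac{3}{23}$ ($t = \frac{1}{\left(- \frac{5}{3} + 6 \left(-1\right)\right) + 0} = \frac{1}{\left(- \frac{5}{3} - 6\right) + 0} = \frac{1}{- \frac{23}{3} + 0} = \frac{1}{- \frac{23}{3}} = - \frac{3}{23} \approx -0.13043$)
$M{\left(a \right)} = - \frac{187}{23}$ ($M{\left(a \right)} = - \frac{3}{23} - 8 = - \frac{187}{23}$)
$\left(\left(-197 + M{\left(15 \right)}\right) \left(\frac{66}{Z{\left(-1 \right)}} + 61\right) - 440\right) 233 = \left(\left(-197 - \frac{187}{23}\right) \left(\frac{66}{-8} + 61\right) - 440\right) 233 = \left(- \frac{4718 \left(66 \left(- \frac{1}{8}\right) + 61\right)}{23} - 440\right) 233 = \left(- \frac{4718 \left(- \frac{33}{4} + 61\right)}{23} - 440\right) 233 = \left(\left(- \frac{4718}{23}\right) \frac{211}{4} - 440\right) 233 = \left(- \frac{497749}{46} - 440\right) 233 = \left(- \frac{517989}{46}\right) 233 = - \frac{120691437}{46}$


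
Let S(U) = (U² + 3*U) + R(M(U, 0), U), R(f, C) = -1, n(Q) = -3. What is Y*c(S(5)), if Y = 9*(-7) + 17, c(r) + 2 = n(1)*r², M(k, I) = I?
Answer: 209990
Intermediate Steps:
S(U) = -1 + U² + 3*U (S(U) = (U² + 3*U) - 1 = -1 + U² + 3*U)
c(r) = -2 - 3*r²
Y = -46 (Y = -63 + 17 = -46)
Y*c(S(5)) = -46*(-2 - 3*(-1 + 5² + 3*5)²) = -46*(-2 - 3*(-1 + 25 + 15)²) = -46*(-2 - 3*39²) = -46*(-2 - 3*1521) = -46*(-2 - 4563) = -46*(-4565) = 209990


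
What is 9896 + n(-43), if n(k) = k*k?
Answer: 11745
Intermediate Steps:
n(k) = k²
9896 + n(-43) = 9896 + (-43)² = 9896 + 1849 = 11745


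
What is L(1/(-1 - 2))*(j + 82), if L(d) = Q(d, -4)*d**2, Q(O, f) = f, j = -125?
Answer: 172/9 ≈ 19.111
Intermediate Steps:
L(d) = -4*d**2
L(1/(-1 - 2))*(j + 82) = (-4/(-1 - 2)**2)*(-125 + 82) = -4*(1/(-3))**2*(-43) = -4*(-1/3)**2*(-43) = -4*1/9*(-43) = -4/9*(-43) = 172/9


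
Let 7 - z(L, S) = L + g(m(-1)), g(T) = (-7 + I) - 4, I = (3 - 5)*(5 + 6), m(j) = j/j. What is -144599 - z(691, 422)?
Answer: -143948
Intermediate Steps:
m(j) = 1
I = -22 (I = -2*11 = -22)
g(T) = -33 (g(T) = (-7 - 22) - 4 = -29 - 4 = -33)
z(L, S) = 40 - L (z(L, S) = 7 - (L - 33) = 7 - (-33 + L) = 7 + (33 - L) = 40 - L)
-144599 - z(691, 422) = -144599 - (40 - 1*691) = -144599 - (40 - 691) = -144599 - 1*(-651) = -144599 + 651 = -143948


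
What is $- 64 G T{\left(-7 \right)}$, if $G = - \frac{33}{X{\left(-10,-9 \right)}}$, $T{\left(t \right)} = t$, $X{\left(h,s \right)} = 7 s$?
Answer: $\frac{704}{3} \approx 234.67$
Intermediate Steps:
$G = \frac{11}{21}$ ($G = - \frac{33}{7 \left(-9\right)} = - \frac{33}{-63} = \left(-33\right) \left(- \frac{1}{63}\right) = \frac{11}{21} \approx 0.52381$)
$- 64 G T{\left(-7 \right)} = \left(-64\right) \frac{11}{21} \left(-7\right) = \left(- \frac{704}{21}\right) \left(-7\right) = \frac{704}{3}$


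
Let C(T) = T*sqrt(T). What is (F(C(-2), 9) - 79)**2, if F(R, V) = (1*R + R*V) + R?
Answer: 5273 + 3476*I*sqrt(2) ≈ 5273.0 + 4915.8*I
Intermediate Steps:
C(T) = T**(3/2)
F(R, V) = 2*R + R*V (F(R, V) = (R + R*V) + R = 2*R + R*V)
(F(C(-2), 9) - 79)**2 = ((-2)**(3/2)*(2 + 9) - 79)**2 = (-2*I*sqrt(2)*11 - 79)**2 = (-22*I*sqrt(2) - 79)**2 = (-79 - 22*I*sqrt(2))**2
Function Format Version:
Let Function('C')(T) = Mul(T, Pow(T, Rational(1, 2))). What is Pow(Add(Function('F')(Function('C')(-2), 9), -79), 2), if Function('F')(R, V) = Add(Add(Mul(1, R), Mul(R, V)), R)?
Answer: Add(5273, Mul(3476, I, Pow(2, Rational(1, 2)))) ≈ Add(5273.0, Mul(4915.8, I))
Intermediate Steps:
Function('C')(T) = Pow(T, Rational(3, 2))
Function('F')(R, V) = Add(Mul(2, R), Mul(R, V)) (Function('F')(R, V) = Add(Add(R, Mul(R, V)), R) = Add(Mul(2, R), Mul(R, V)))
Pow(Add(Function('F')(Function('C')(-2), 9), -79), 2) = Pow(Add(Mul(Pow(-2, Rational(3, 2)), Add(2, 9)), -79), 2) = Pow(Add(Mul(Mul(-2, I, Pow(2, Rational(1, 2))), 11), -79), 2) = Pow(Add(Mul(-22, I, Pow(2, Rational(1, 2))), -79), 2) = Pow(Add(-79, Mul(-22, I, Pow(2, Rational(1, 2)))), 2)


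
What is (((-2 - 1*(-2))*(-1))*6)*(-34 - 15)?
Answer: 0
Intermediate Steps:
(((-2 - 1*(-2))*(-1))*6)*(-34 - 15) = (((-2 + 2)*(-1))*6)*(-49) = ((0*(-1))*6)*(-49) = (0*6)*(-49) = 0*(-49) = 0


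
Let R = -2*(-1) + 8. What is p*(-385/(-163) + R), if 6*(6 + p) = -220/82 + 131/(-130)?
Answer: -2186027/26732 ≈ -81.776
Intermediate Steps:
R = 10 (R = 2 + 8 = 10)
p = -70517/10660 (p = -6 + (-220/82 + 131/(-130))/6 = -6 + (-220*1/82 + 131*(-1/130))/6 = -6 + (-110/41 - 131/130)/6 = -6 + (⅙)*(-19671/5330) = -6 - 6557/10660 = -70517/10660 ≈ -6.6151)
p*(-385/(-163) + R) = -70517*(-385/(-163) + 10)/10660 = -70517*(-385*(-1/163) + 10)/10660 = -70517*(385/163 + 10)/10660 = -70517/10660*2015/163 = -2186027/26732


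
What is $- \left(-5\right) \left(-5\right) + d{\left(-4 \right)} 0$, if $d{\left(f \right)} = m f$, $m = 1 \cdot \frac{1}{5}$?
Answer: $-25$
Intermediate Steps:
$m = \frac{1}{5}$ ($m = 1 \cdot \frac{1}{5} = \frac{1}{5} \approx 0.2$)
$d{\left(f \right)} = \frac{f}{5}$
$- \left(-5\right) \left(-5\right) + d{\left(-4 \right)} 0 = - \left(-5\right) \left(-5\right) + \frac{1}{5} \left(-4\right) 0 = \left(-1\right) 25 - 0 = -25 + 0 = -25$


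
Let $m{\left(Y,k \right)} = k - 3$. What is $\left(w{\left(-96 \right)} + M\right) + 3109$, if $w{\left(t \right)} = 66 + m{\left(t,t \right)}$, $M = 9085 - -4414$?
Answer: $16575$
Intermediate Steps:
$m{\left(Y,k \right)} = -3 + k$ ($m{\left(Y,k \right)} = k - 3 = -3 + k$)
$M = 13499$ ($M = 9085 + 4414 = 13499$)
$w{\left(t \right)} = 63 + t$ ($w{\left(t \right)} = 66 + \left(-3 + t\right) = 63 + t$)
$\left(w{\left(-96 \right)} + M\right) + 3109 = \left(\left(63 - 96\right) + 13499\right) + 3109 = \left(-33 + 13499\right) + 3109 = 13466 + 3109 = 16575$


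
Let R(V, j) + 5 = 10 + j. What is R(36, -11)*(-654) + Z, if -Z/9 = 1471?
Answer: -9315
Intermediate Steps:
Z = -13239 (Z = -9*1471 = -13239)
R(V, j) = 5 + j (R(V, j) = -5 + (10 + j) = 5 + j)
R(36, -11)*(-654) + Z = (5 - 11)*(-654) - 13239 = -6*(-654) - 13239 = 3924 - 13239 = -9315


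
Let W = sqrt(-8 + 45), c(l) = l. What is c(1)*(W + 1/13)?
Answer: 1/13 + sqrt(37) ≈ 6.1597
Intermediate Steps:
W = sqrt(37) ≈ 6.0828
c(1)*(W + 1/13) = 1*(sqrt(37) + 1/13) = 1*(1/13 + sqrt(37)) = 1/13 + sqrt(37)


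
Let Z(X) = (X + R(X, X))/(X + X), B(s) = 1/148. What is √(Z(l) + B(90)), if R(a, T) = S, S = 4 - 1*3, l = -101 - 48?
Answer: √61199813/11026 ≈ 0.70951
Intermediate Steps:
B(s) = 1/148
l = -149
S = 1 (S = 4 - 3 = 1)
R(a, T) = 1
Z(X) = (1 + X)/(2*X) (Z(X) = (X + 1)/(X + X) = (1 + X)/((2*X)) = (1 + X)*(1/(2*X)) = (1 + X)/(2*X))
√(Z(l) + B(90)) = √((½)*(1 - 149)/(-149) + 1/148) = √((½)*(-1/149)*(-148) + 1/148) = √(74/149 + 1/148) = √(11101/22052) = √61199813/11026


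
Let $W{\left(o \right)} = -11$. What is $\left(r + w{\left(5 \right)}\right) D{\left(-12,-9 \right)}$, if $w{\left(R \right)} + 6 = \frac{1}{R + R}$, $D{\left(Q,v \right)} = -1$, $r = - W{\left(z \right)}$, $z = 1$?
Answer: $- \frac{51}{10} \approx -5.1$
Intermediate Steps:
$r = 11$ ($r = \left(-1\right) \left(-11\right) = 11$)
$w{\left(R \right)} = -6 + \frac{1}{2 R}$ ($w{\left(R \right)} = -6 + \frac{1}{R + R} = -6 + \frac{1}{2 R}$)
$\left(r + w{\left(5 \right)}\right) D{\left(-12,-9 \right)} = \left(11 - \left(6 - \frac{1}{2 \cdot 5}\right)\right) \left(-1\right) = \left(11 + \left(-6 + \frac{1}{2} \cdot \frac{1}{5}\right)\right) \left(-1\right) = \left(11 + \left(-6 + \frac{1}{10}\right)\right) \left(-1\right) = \left(11 - \frac{59}{10}\right) \left(-1\right) = \frac{51}{10} \left(-1\right) = - \frac{51}{10}$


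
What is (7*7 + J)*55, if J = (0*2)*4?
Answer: 2695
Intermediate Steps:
J = 0 (J = 0*4 = 0)
(7*7 + J)*55 = (7*7 + 0)*55 = (49 + 0)*55 = 49*55 = 2695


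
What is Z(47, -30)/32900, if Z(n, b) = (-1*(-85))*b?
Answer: -51/658 ≈ -0.077508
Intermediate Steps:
Z(n, b) = 85*b
Z(47, -30)/32900 = (85*(-30))/32900 = -2550*1/32900 = -51/658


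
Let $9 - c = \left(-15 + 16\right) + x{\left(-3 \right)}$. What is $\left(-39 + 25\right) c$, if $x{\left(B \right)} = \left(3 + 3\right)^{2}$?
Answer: $392$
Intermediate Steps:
$x{\left(B \right)} = 36$ ($x{\left(B \right)} = 6^{2} = 36$)
$c = -28$ ($c = 9 - \left(\left(-15 + 16\right) + 36\right) = 9 - \left(1 + 36\right) = 9 - 37 = -28$)
$\left(-39 + 25\right) c = \left(-39 + 25\right) \left(-28\right) = \left(-14\right) \left(-28\right) = 392$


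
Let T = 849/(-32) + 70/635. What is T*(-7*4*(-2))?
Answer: -751625/508 ≈ -1479.6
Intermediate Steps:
T = -107375/4064 (T = 849*(-1/32) + 70*(1/635) = -849/32 + 14/127 = -107375/4064 ≈ -26.421)
T*(-7*4*(-2)) = -107375*(-7*4)*(-2)/4064 = -(-751625)*(-2)/1016 = -107375/4064*56 = -751625/508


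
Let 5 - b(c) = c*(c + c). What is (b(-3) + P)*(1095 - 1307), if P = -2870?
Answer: 611196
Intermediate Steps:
b(c) = 5 - 2*c² (b(c) = 5 - c*(c + c) = 5 - c*2*c = 5 - 2*c²)
(b(-3) + P)*(1095 - 1307) = ((5 - 2*(-3)²) - 2870)*(1095 - 1307) = ((5 - 2*9) - 2870)*(-212) = ((5 - 18) - 2870)*(-212) = (-13 - 2870)*(-212) = -2883*(-212) = 611196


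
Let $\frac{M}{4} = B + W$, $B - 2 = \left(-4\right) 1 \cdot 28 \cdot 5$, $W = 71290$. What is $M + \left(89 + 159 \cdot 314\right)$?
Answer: $332943$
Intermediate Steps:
$B = -558$ ($B = 2 + \left(-4\right) 1 \cdot 28 \cdot 5 = 2 + \left(-4\right) 28 \cdot 5 = 2 - 560 = -558$)
$M = 282928$ ($M = 4 \left(-558 + 71290\right) = 4 \cdot 70732 = 282928$)
$M + \left(89 + 159 \cdot 314\right) = 282928 + \left(89 + 159 \cdot 314\right) = 282928 + \left(89 + 49926\right) = 282928 + 50015 = 332943$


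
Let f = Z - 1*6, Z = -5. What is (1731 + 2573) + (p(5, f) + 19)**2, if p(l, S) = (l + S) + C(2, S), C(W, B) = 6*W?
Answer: 4929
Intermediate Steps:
f = -11 (f = -5 - 1*6 = -5 - 6 = -11)
p(l, S) = 12 + S + l (p(l, S) = (l + S) + 6*2 = (S + l) + 12 = 12 + S + l)
(1731 + 2573) + (p(5, f) + 19)**2 = (1731 + 2573) + ((12 - 11 + 5) + 19)**2 = 4304 + (6 + 19)**2 = 4304 + 25**2 = 4304 + 625 = 4929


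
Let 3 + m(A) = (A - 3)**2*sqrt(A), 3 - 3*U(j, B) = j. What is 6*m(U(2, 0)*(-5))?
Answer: -18 + 392*I*sqrt(15)/9 ≈ -18.0 + 168.69*I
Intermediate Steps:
U(j, B) = 1 - j/3
m(A) = -3 + sqrt(A)*(-3 + A)**2 (m(A) = -3 + (A - 3)**2*sqrt(A) = -3 + (-3 + A)**2*sqrt(A) = -3 + sqrt(A)*(-3 + A)**2)
6*m(U(2, 0)*(-5)) = 6*(-3 + sqrt((1 - 1/3*2)*(-5))*(-3 + (1 - 1/3*2)*(-5))**2) = 6*(-3 + sqrt((1 - 2/3)*(-5))*(-3 + (1 - 2/3)*(-5))**2) = 6*(-3 + sqrt((1/3)*(-5))*(-3 + (1/3)*(-5))**2) = 6*(-3 + sqrt(-5/3)*(-3 - 5/3)**2) = 6*(-3 + (I*sqrt(15)/3)*(-14/3)**2) = 6*(-3 + (I*sqrt(15)/3)*(196/9)) = 6*(-3 + 196*I*sqrt(15)/27) = -18 + 392*I*sqrt(15)/9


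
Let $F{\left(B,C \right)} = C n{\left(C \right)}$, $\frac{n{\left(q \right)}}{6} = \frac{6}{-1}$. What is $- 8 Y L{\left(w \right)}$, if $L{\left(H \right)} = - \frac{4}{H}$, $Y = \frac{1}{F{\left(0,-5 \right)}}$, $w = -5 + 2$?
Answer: $- \frac{8}{135} \approx -0.059259$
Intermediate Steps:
$n{\left(q \right)} = -36$ ($n{\left(q \right)} = 6 \frac{6}{-1} = 6 \cdot 6 \left(-1\right) = 6 \left(-6\right) = -36$)
$w = -3$
$F{\left(B,C \right)} = - 36 C$ ($F{\left(B,C \right)} = C \left(-36\right) = - 36 C$)
$Y = \frac{1}{180}$ ($Y = \frac{1}{\left(-36\right) \left(-5\right)} = \frac{1}{180} \approx 0.0055556$)
$- 8 Y L{\left(w \right)} = \left(-8\right) \frac{1}{180} \left(- \frac{4}{-3}\right) = - \frac{2 \left(\left(-4\right) \left(- \frac{1}{3}\right)\right)}{45} = \left(- \frac{2}{45}\right) \frac{4}{3} = - \frac{8}{135}$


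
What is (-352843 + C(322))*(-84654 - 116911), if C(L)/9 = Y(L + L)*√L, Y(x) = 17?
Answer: 71120799295 - 30839445*√322 ≈ 7.0567e+10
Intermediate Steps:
C(L) = 153*√L (C(L) = 9*(17*√L) = 153*√L)
(-352843 + C(322))*(-84654 - 116911) = (-352843 + 153*√322)*(-84654 - 116911) = (-352843 + 153*√322)*(-201565) = 71120799295 - 30839445*√322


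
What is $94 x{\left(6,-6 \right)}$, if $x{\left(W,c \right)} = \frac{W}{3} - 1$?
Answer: $94$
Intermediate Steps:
$x{\left(W,c \right)} = -1 + \frac{W}{3}$ ($x{\left(W,c \right)} = W \frac{1}{3} - 1 = \frac{W}{3} - 1 = -1 + \frac{W}{3}$)
$94 x{\left(6,-6 \right)} = 94 \left(-1 + \frac{1}{3} \cdot 6\right) = 94 \left(-1 + 2\right) = 94 \cdot 1 = 94$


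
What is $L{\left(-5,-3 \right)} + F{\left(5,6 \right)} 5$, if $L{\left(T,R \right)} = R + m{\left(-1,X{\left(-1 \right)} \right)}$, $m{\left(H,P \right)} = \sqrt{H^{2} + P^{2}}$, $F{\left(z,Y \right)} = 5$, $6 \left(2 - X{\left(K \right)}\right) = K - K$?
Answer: $22 + \sqrt{5} \approx 24.236$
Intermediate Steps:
$X{\left(K \right)} = 2$ ($X{\left(K \right)} = 2 - \frac{K - K}{6} = 2 - 0 = 2 + 0 = 2$)
$L{\left(T,R \right)} = R + \sqrt{5}$ ($L{\left(T,R \right)} = R + \sqrt{\left(-1\right)^{2} + 2^{2}} = R + \sqrt{1 + 4} = R + \sqrt{5}$)
$L{\left(-5,-3 \right)} + F{\left(5,6 \right)} 5 = \left(-3 + \sqrt{5}\right) + 5 \cdot 5 = \left(-3 + \sqrt{5}\right) + 25 = 22 + \sqrt{5}$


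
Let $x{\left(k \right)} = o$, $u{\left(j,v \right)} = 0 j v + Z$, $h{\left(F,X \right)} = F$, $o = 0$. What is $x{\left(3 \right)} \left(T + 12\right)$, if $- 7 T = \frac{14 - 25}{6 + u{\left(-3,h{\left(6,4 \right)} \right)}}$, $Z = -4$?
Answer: $0$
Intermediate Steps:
$u{\left(j,v \right)} = -4$ ($u{\left(j,v \right)} = 0 j v - 4 = 0 v - 4 = 0 - 4 = -4$)
$x{\left(k \right)} = 0$
$T = \frac{11}{14}$ ($T = - \frac{\left(14 - 25\right) \frac{1}{6 - 4}}{7} = - \frac{\left(-11\right) \frac{1}{2}}{7} = \left(- \frac{1}{7}\right) \left(- \frac{11}{2}\right) = \frac{11}{14} \approx 0.78571$)
$x{\left(3 \right)} \left(T + 12\right) = 0 \left(\frac{11}{14} + 12\right) = 0 \cdot \frac{179}{14} = 0$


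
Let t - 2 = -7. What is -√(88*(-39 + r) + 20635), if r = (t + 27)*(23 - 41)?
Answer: -I*√17645 ≈ -132.83*I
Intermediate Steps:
t = -5 (t = 2 - 7 = -5)
r = -396 (r = (-5 + 27)*(23 - 41) = 22*(-18) = -396)
-√(88*(-39 + r) + 20635) = -√(88*(-39 - 396) + 20635) = -√(88*(-435) + 20635) = -√(-38280 + 20635) = -√(-17645) = -I*√17645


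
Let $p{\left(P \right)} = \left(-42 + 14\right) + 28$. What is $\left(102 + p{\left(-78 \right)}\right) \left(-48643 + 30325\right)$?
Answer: $-1868436$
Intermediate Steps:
$p{\left(P \right)} = 0$ ($p{\left(P \right)} = -28 + 28 = 0$)
$\left(102 + p{\left(-78 \right)}\right) \left(-48643 + 30325\right) = \left(102 + 0\right) \left(-48643 + 30325\right) = 102 \left(-18318\right) = -1868436$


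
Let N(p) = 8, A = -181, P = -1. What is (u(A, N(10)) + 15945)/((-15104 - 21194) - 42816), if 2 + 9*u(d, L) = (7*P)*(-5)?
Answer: -23923/118671 ≈ -0.20159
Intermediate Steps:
u(d, L) = 11/3 (u(d, L) = -2/9 + ((7*(-1))*(-5))/9 = -2/9 + (-7*(-5))/9 = -2/9 + (⅑)*35 = -2/9 + 35/9 = 11/3)
(u(A, N(10)) + 15945)/((-15104 - 21194) - 42816) = (11/3 + 15945)/((-15104 - 21194) - 42816) = 47846/(3*(-36298 - 42816)) = (47846/3)/(-79114) = (47846/3)*(-1/79114) = -23923/118671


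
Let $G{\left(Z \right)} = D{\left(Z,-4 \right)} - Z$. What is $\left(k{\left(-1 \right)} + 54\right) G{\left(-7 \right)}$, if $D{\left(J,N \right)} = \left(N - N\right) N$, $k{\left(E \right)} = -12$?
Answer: $294$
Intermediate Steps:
$D{\left(J,N \right)} = 0$ ($D{\left(J,N \right)} = 0 N = 0$)
$G{\left(Z \right)} = - Z$ ($G{\left(Z \right)} = 0 - Z = - Z$)
$\left(k{\left(-1 \right)} + 54\right) G{\left(-7 \right)} = \left(-12 + 54\right) \left(\left(-1\right) \left(-7\right)\right) = 42 \cdot 7 = 294$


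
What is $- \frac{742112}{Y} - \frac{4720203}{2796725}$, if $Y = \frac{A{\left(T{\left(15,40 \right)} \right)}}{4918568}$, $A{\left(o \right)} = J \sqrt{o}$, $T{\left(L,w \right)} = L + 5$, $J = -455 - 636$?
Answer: $- \frac{4720203}{2796725} + \frac{1825064167808 \sqrt{5}}{5455} \approx 7.4811 \cdot 10^{8}$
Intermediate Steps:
$J = -1091$ ($J = -455 - 636 = -1091$)
$T{\left(L,w \right)} = 5 + L$
$A{\left(o \right)} = - 1091 \sqrt{o}$
$Y = - \frac{1091 \sqrt{5}}{2459284}$ ($Y = \frac{\left(-1091\right) \sqrt{5 + 15}}{4918568} = - 1091 \sqrt{20} \cdot \frac{1}{4918568} = - 1091 \cdot 2 \sqrt{5} \cdot \frac{1}{4918568} = - 2182 \sqrt{5} \cdot \frac{1}{4918568} = - \frac{1091 \sqrt{5}}{2459284} \approx -0.00099198$)
$- \frac{742112}{Y} - \frac{4720203}{2796725} = - \frac{742112}{\left(- \frac{1091}{2459284}\right) \sqrt{5}} - \frac{4720203}{2796725} = - 742112 \left(- \frac{2459284 \sqrt{5}}{5455}\right) - \frac{4720203}{2796725} = \frac{1825064167808 \sqrt{5}}{5455} - \frac{4720203}{2796725} = - \frac{4720203}{2796725} + \frac{1825064167808 \sqrt{5}}{5455}$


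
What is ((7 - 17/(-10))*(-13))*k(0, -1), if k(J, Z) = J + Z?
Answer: 1131/10 ≈ 113.10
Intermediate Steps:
((7 - 17/(-10))*(-13))*k(0, -1) = ((7 - 17/(-10))*(-13))*(0 - 1) = ((7 - 17*(-1)/10)*(-13))*(-1) = ((7 - 1*(-17/10))*(-13))*(-1) = ((7 + 17/10)*(-13))*(-1) = ((87/10)*(-13))*(-1) = -1131/10*(-1) = 1131/10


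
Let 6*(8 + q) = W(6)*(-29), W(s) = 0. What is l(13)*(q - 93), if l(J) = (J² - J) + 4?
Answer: -16160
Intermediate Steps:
l(J) = 4 + J² - J
q = -8 (q = -8 + (0*(-29))/6 = -8 + (⅙)*0 = -8 + 0 = -8)
l(13)*(q - 93) = (4 + 13² - 1*13)*(-8 - 93) = (4 + 169 - 13)*(-101) = 160*(-101) = -16160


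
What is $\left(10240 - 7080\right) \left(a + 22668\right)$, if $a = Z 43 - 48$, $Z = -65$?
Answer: $62647000$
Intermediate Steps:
$a = -2843$ ($a = \left(-65\right) 43 - 48 = -2795 - 48 = -2843$)
$\left(10240 - 7080\right) \left(a + 22668\right) = \left(10240 - 7080\right) \left(-2843 + 22668\right) = 3160 \cdot 19825 = 62647000$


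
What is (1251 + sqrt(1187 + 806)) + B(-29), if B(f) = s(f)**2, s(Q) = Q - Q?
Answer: 1251 + sqrt(1993) ≈ 1295.6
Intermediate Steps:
s(Q) = 0
B(f) = 0 (B(f) = 0**2 = 0)
(1251 + sqrt(1187 + 806)) + B(-29) = (1251 + sqrt(1187 + 806)) + 0 = (1251 + sqrt(1993)) + 0 = 1251 + sqrt(1993)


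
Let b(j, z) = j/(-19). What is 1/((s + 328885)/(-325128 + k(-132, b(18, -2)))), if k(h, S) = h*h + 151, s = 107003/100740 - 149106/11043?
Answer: -38016005072940/40651272801821 ≈ -0.93517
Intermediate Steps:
b(j, z) = -j/19 (b(j, z) = j*(-1/19) = -j/19)
s = -1537700479/123607980 (s = 107003*(1/100740) - 149106*1/11043 = 107003/100740 - 49702/3681 = -1537700479/123607980 ≈ -12.440)
k(h, S) = 151 + h² (k(h, S) = h² + 151 = 151 + h²)
1/((s + 328885)/(-325128 + k(-132, b(18, -2)))) = 1/((-1537700479/123607980 + 328885)/(-325128 + (151 + (-132)²))) = 1/(40651272801821/(123607980*(-325128 + (151 + 17424)))) = 1/(40651272801821/(123607980*(-325128 + 17575))) = 1/((40651272801821/123607980)/(-307553)) = 1/((40651272801821/123607980)*(-1/307553)) = 1/(-40651272801821/38016005072940) = -38016005072940/40651272801821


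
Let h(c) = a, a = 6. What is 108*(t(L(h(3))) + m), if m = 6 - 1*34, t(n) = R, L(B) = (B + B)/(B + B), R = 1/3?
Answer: -2988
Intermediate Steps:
h(c) = 6
R = 1/3 ≈ 0.33333
L(B) = 1 (L(B) = (2*B)/((2*B)) = (2*B)*(1/(2*B)) = 1)
t(n) = 1/3
m = -28 (m = 6 - 34 = -28)
108*(t(L(h(3))) + m) = 108*(1/3 - 28) = 108*(-83/3) = -2988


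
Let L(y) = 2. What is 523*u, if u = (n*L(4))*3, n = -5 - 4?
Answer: -28242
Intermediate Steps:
n = -9
u = -54 (u = -9*2*3 = -18*3 = -54)
523*u = 523*(-54) = -28242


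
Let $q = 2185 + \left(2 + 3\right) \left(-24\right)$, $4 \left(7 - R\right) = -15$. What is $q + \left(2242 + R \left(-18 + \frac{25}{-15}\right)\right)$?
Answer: $\frac{49147}{12} \approx 4095.6$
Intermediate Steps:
$R = \frac{43}{4}$ ($R = 7 - - \frac{15}{4} = 7 + \frac{15}{4} = \frac{43}{4} \approx 10.75$)
$q = 2065$ ($q = 2185 + 5 \left(-24\right) = 2185 - 120 = 2065$)
$q + \left(2242 + R \left(-18 + \frac{25}{-15}\right)\right) = 2065 + \left(2242 + \frac{43 \left(-18 + \frac{25}{-15}\right)}{4}\right) = 2065 + \left(2242 + \frac{43 \left(-18 + 25 \left(- \frac{1}{15}\right)\right)}{4}\right) = 2065 + \left(2242 + \frac{43 \left(-18 - \frac{5}{3}\right)}{4}\right) = 2065 + \left(2242 + \frac{43}{4} \left(- \frac{59}{3}\right)\right) = 2065 + \left(2242 - \frac{2537}{12}\right) = 2065 + \frac{24367}{12} = \frac{49147}{12}$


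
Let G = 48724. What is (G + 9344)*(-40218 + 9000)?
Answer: -1812766824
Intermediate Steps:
(G + 9344)*(-40218 + 9000) = (48724 + 9344)*(-40218 + 9000) = 58068*(-31218) = -1812766824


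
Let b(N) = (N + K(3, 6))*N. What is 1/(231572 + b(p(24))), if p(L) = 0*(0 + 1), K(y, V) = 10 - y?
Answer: 1/231572 ≈ 4.3183e-6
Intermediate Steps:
p(L) = 0 (p(L) = 0*1 = 0)
b(N) = N*(7 + N) (b(N) = (N + (10 - 1*3))*N = (N + (10 - 3))*N = (N + 7)*N = (7 + N)*N = N*(7 + N))
1/(231572 + b(p(24))) = 1/(231572 + 0*(7 + 0)) = 1/(231572 + 0*7) = 1/(231572 + 0) = 1/231572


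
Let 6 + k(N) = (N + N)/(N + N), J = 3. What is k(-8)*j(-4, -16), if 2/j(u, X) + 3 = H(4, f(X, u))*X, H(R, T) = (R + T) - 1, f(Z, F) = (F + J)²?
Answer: 10/67 ≈ 0.14925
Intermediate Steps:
f(Z, F) = (3 + F)² (f(Z, F) = (F + 3)² = (3 + F)²)
H(R, T) = -1 + R + T
j(u, X) = 2/(-3 + X*(3 + (3 + u)²)) (j(u, X) = 2/(-3 + (-1 + 4 + (3 + u)²)*X) = 2/(-3 + (3 + (3 + u)²)*X) = 2/(-3 + X*(3 + (3 + u)²)))
k(N) = -5 (k(N) = -6 + (N + N)/(N + N) = -6 + (2*N)/((2*N)) = -6 + (2*N)*(1/(2*N)) = -6 + 1 = -5)
k(-8)*j(-4, -16) = -10/(-3 - 16*(3 + (3 - 4)²)) = -10/(-3 - 16*(3 + (-1)²)) = -10/(-3 - 16*(3 + 1)) = -10/(-3 - 16*4) = -10/(-3 - 64) = -10/(-67) = -10*(-1)/67 = -5*(-2/67) = 10/67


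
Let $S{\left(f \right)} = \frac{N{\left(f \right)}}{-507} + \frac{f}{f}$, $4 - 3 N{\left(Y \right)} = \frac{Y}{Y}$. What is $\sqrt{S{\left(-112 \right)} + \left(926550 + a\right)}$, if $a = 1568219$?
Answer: $\frac{\sqrt{3794545167}}{39} \approx 1579.5$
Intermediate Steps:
$N{\left(Y \right)} = 1$ ($N{\left(Y \right)} = \frac{4}{3} - \frac{Y \frac{1}{Y}}{3} = \frac{4}{3} - \frac{1}{3} = 1$)
$S{\left(f \right)} = \frac{506}{507}$ ($S{\left(f \right)} = 1 \frac{1}{-507} + \frac{f}{f} = 1 \left(- \frac{1}{507}\right) + 1 = - \frac{1}{507} + 1 = \frac{506}{507}$)
$\sqrt{S{\left(-112 \right)} + \left(926550 + a\right)} = \sqrt{\frac{506}{507} + \left(926550 + 1568219\right)} = \sqrt{\frac{506}{507} + 2494769} = \sqrt{\frac{1264848389}{507}} = \frac{\sqrt{3794545167}}{39}$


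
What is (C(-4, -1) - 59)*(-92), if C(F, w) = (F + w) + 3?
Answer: 5612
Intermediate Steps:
C(F, w) = 3 + F + w
(C(-4, -1) - 59)*(-92) = ((3 - 4 - 1) - 59)*(-92) = (-2 - 59)*(-92) = -61*(-92) = 5612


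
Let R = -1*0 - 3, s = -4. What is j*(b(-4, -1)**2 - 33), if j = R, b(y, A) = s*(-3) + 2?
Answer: -489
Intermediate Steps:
b(y, A) = 14 (b(y, A) = -4*(-3) + 2 = 12 + 2 = 14)
R = -3 (R = 0 - 3 = -3)
j = -3
j*(b(-4, -1)**2 - 33) = -3*(14**2 - 33) = -3*(196 - 33) = -3*163 = -489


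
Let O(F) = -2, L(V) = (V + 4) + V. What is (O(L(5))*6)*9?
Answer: -108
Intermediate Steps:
L(V) = 4 + 2*V (L(V) = (4 + V) + V = 4 + 2*V)
(O(L(5))*6)*9 = -2*6*9 = -12*9 = -108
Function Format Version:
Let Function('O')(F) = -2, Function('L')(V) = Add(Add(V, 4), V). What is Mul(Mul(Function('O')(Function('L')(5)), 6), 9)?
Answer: -108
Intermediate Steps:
Function('L')(V) = Add(4, Mul(2, V)) (Function('L')(V) = Add(Add(4, V), V) = Add(4, Mul(2, V)))
Mul(Mul(Function('O')(Function('L')(5)), 6), 9) = Mul(Mul(-2, 6), 9) = Mul(-12, 9) = -108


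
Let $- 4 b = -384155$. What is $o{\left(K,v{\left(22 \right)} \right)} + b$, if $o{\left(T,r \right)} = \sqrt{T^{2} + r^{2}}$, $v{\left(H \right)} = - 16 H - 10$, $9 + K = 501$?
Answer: $\frac{384155}{4} + 2 \sqrt{93277} \approx 96650.0$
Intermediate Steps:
$K = 492$ ($K = -9 + 501 = 492$)
$b = \frac{384155}{4}$ ($b = \left(- \frac{1}{4}\right) \left(-384155\right) = \frac{384155}{4} \approx 96039.0$)
$v{\left(H \right)} = -10 - 16 H$
$o{\left(K,v{\left(22 \right)} \right)} + b = \sqrt{492^{2} + \left(-10 - 352\right)^{2}} + \frac{384155}{4} = \sqrt{242064 + \left(-10 - 352\right)^{2}} + \frac{384155}{4} = \sqrt{242064 + \left(-362\right)^{2}} + \frac{384155}{4} = \sqrt{242064 + 131044} + \frac{384155}{4} = \sqrt{373108} + \frac{384155}{4} = 2 \sqrt{93277} + \frac{384155}{4} = \frac{384155}{4} + 2 \sqrt{93277}$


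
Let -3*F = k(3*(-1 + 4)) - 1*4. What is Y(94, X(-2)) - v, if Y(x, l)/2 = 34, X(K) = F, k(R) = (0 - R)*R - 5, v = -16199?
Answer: 16267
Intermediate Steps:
k(R) = -5 - R**2 (k(R) = (-R)*R - 5 = -R**2 - 5 = -5 - R**2)
F = 30 (F = -((-5 - (3*(-1 + 4))**2) - 1*4)/3 = -((-5 - (3*3)**2) - 4)/3 = -((-5 - 1*9**2) - 4)/3 = -((-5 - 1*81) - 4)/3 = -((-5 - 81) - 4)/3 = -(-86 - 4)/3 = -1/3*(-90) = 30)
X(K) = 30
Y(x, l) = 68 (Y(x, l) = 2*34 = 68)
Y(94, X(-2)) - v = 68 - 1*(-16199) = 68 + 16199 = 16267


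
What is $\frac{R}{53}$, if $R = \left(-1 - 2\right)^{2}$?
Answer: $\frac{9}{53} \approx 0.16981$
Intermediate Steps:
$R = 9$ ($R = \left(-3\right)^{2} = 9$)
$\frac{R}{53} = \frac{1}{53} \cdot 9 = \frac{9}{53}$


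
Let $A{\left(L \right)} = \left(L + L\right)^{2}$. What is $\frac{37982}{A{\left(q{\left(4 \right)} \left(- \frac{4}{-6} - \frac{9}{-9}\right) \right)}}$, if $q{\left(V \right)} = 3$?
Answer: $\frac{18991}{50} \approx 379.82$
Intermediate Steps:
$A{\left(L \right)} = 4 L^{2}$ ($A{\left(L \right)} = \left(2 L\right)^{2} = 4 L^{2}$)
$\frac{37982}{A{\left(q{\left(4 \right)} \left(- \frac{4}{-6} - \frac{9}{-9}\right) \right)}} = \frac{37982}{4 \left(3 \left(- \frac{4}{-6} - \frac{9}{-9}\right)\right)^{2}} = \frac{37982}{4 \left(3 \left(\left(-4\right) \left(- \frac{1}{6}\right) - -1\right)\right)^{2}} = \frac{37982}{4 \left(3 \left(\frac{2}{3} + 1\right)\right)^{2}} = \frac{37982}{4 \left(3 \cdot \frac{5}{3}\right)^{2}} = \frac{37982}{4 \cdot 5^{2}} = \frac{37982}{4 \cdot 25} = \frac{37982}{100} = 37982 \cdot \frac{1}{100} = \frac{18991}{50}$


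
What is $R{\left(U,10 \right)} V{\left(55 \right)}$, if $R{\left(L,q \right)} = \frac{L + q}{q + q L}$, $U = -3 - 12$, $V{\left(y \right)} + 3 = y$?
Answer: $\frac{13}{7} \approx 1.8571$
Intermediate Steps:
$V{\left(y \right)} = -3 + y$
$U = -15$ ($U = -3 - 12 = -15$)
$R{\left(L,q \right)} = \frac{L + q}{q + L q}$
$R{\left(U,10 \right)} V{\left(55 \right)} = \frac{-15 + 10}{10 \left(1 - 15\right)} \left(-3 + 55\right) = \frac{1}{10} \frac{1}{-14} \left(-5\right) 52 = \frac{1}{10} \left(- \frac{1}{14}\right) \left(-5\right) 52 = \frac{1}{28} \cdot 52 = \frac{13}{7}$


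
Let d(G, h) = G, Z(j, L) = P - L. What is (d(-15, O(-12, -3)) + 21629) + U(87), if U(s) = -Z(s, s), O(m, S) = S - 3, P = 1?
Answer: 21700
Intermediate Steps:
O(m, S) = -3 + S
Z(j, L) = 1 - L
U(s) = -1 + s (U(s) = -(1 - s) = -1 + s)
(d(-15, O(-12, -3)) + 21629) + U(87) = (-15 + 21629) + (-1 + 87) = 21614 + 86 = 21700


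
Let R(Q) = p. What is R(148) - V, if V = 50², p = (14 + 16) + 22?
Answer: -2448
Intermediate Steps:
p = 52 (p = 30 + 22 = 52)
R(Q) = 52
V = 2500
R(148) - V = 52 - 1*2500 = 52 - 2500 = -2448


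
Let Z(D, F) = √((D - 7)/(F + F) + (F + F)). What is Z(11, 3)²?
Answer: 20/3 ≈ 6.6667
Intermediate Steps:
Z(D, F) = √(2*F + (-7 + D)/(2*F)) (Z(D, F) = √((-7 + D)/((2*F)) + 2*F) = √((-7 + D)*(1/(2*F)) + 2*F) = √((-7 + D)/(2*F) + 2*F) = √(2*F + (-7 + D)/(2*F)))
Z(11, 3)² = (√2*√((-7 + 11 + 4*3²)/3)/2)² = (√2*√((-7 + 11 + 4*9)/3)/2)² = (√2*√((-7 + 11 + 36)/3)/2)² = (√2*√((⅓)*40)/2)² = (√2*√(40/3)/2)² = (√2*(2*√30/3)/2)² = (2*√15/3)² = 20/3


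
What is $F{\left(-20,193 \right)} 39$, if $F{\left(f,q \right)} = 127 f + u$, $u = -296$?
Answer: $-110604$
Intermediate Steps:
$F{\left(f,q \right)} = -296 + 127 f$ ($F{\left(f,q \right)} = 127 f - 296 = -296 + 127 f$)
$F{\left(-20,193 \right)} 39 = \left(-296 + 127 \left(-20\right)\right) 39 = \left(-296 - 2540\right) 39 = \left(-2836\right) 39 = -110604$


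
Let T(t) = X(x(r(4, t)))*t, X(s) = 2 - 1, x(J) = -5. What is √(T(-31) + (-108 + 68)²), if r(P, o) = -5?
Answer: √1569 ≈ 39.611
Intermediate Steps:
X(s) = 1
T(t) = t (T(t) = 1*t = t)
√(T(-31) + (-108 + 68)²) = √(-31 + (-108 + 68)²) = √(-31 + (-40)²) = √(-31 + 1600) = √1569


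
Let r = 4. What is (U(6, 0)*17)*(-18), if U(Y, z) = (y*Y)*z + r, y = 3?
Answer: -1224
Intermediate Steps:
U(Y, z) = 4 + 3*Y*z (U(Y, z) = (3*Y)*z + 4 = 3*Y*z + 4 = 4 + 3*Y*z)
(U(6, 0)*17)*(-18) = ((4 + 3*6*0)*17)*(-18) = ((4 + 0)*17)*(-18) = (4*17)*(-18) = 68*(-18) = -1224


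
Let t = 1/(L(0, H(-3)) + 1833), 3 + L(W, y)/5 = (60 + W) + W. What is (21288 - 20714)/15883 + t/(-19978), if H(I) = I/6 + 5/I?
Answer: 3469696859/96009113676 ≈ 0.036139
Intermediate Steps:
H(I) = 5/I + I/6 (H(I) = I*(⅙) + 5/I = I/6 + 5/I = 5/I + I/6)
L(W, y) = 285 + 10*W (L(W, y) = -15 + 5*((60 + W) + W) = -15 + 5*(60 + 2*W) = -15 + (300 + 10*W) = 285 + 10*W)
t = 1/2118 (t = 1/((285 + 10*0) + 1833) = 1/((285 + 0) + 1833) = 1/(285 + 1833) = 1/2118 ≈ 0.00047214)
(21288 - 20714)/15883 + t/(-19978) = (21288 - 20714)/15883 + (1/2118)/(-19978) = 574*(1/15883) + (1/2118)*(-1/19978) = 82/2269 - 1/42313404 = 3469696859/96009113676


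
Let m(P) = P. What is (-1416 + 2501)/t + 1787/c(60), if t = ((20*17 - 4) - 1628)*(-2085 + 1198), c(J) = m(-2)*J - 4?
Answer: -127985913/8881531 ≈ -14.410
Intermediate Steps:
c(J) = -4 - 2*J (c(J) = -2*J - 4 = -4 - 2*J)
t = 1146004 (t = ((340 - 4) - 1628)*(-887) = (336 - 1628)*(-887) = -1292*(-887) = 1146004)
(-1416 + 2501)/t + 1787/c(60) = (-1416 + 2501)/1146004 + 1787/(-4 - 2*60) = 1085*(1/1146004) + 1787/(-4 - 120) = 1085/1146004 + 1787/(-124) = 1085/1146004 + 1787*(-1/124) = 1085/1146004 - 1787/124 = -127985913/8881531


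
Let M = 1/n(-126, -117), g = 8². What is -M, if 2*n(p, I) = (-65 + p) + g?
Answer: 2/127 ≈ 0.015748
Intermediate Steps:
g = 64
n(p, I) = -½ + p/2 (n(p, I) = ((-65 + p) + 64)/2 = (-1 + p)/2 = -½ + p/2)
M = -2/127 (M = 1/(-½ + (½)*(-126)) = 1/(-½ - 63) = 1/(-127/2) = -2/127 ≈ -0.015748)
-M = -1*(-2/127) = 2/127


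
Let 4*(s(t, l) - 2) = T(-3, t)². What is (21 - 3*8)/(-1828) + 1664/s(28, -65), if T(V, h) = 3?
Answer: 12167219/31076 ≈ 391.53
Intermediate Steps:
s(t, l) = 17/4 (s(t, l) = 2 + (¼)*3² = 2 + (¼)*9 = 2 + 9/4 = 17/4)
(21 - 3*8)/(-1828) + 1664/s(28, -65) = (21 - 3*8)/(-1828) + 1664/(17/4) = (21 - 24)*(-1/1828) + 1664*(4/17) = -3*(-1/1828) + 6656/17 = 3/1828 + 6656/17 = 12167219/31076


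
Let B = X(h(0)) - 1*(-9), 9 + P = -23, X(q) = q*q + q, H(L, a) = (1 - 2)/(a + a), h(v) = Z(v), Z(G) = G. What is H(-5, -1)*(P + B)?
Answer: -23/2 ≈ -11.500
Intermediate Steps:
h(v) = v
H(L, a) = -1/(2*a)
X(q) = q + q**2 (X(q) = q**2 + q = q + q**2)
P = -32 (P = -9 - 23 = -32)
B = 9 (B = 0*(1 + 0) - 1*(-9) = 0*1 + 9 = 0 + 9 = 9)
H(-5, -1)*(P + B) = (-1/2/(-1))*(-32 + 9) = -1/2*(-1)*(-23) = (1/2)*(-23) = -23/2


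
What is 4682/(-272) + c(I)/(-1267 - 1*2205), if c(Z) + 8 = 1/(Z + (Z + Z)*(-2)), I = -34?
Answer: -6095149/354144 ≈ -17.211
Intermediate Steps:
c(Z) = -8 - 1/(3*Z) (c(Z) = -8 + 1/(Z + (Z + Z)*(-2)) = -8 + 1/(Z + (2*Z)*(-2)) = -8 + 1/(Z - 4*Z) = -8 + 1/(-3*Z) = -8 - 1/(3*Z))
4682/(-272) + c(I)/(-1267 - 1*2205) = 4682/(-272) + (-8 - ⅓/(-34))/(-1267 - 1*2205) = 4682*(-1/272) + (-8 - ⅓*(-1/34))/(-1267 - 2205) = -2341/136 + (-8 + 1/102)/(-3472) = -2341/136 - 815/102*(-1/3472) = -2341/136 + 815/354144 = -6095149/354144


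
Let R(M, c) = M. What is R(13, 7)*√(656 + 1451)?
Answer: 91*√43 ≈ 596.73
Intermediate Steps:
R(13, 7)*√(656 + 1451) = 13*√(656 + 1451) = 13*√2107 = 13*(7*√43) = 91*√43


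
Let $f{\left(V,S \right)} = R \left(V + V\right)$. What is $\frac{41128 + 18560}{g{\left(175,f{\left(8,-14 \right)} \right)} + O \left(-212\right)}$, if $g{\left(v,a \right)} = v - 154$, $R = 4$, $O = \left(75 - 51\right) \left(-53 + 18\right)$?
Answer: $\frac{6632}{19789} \approx 0.33514$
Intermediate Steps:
$O = -840$ ($O = 24 \left(-35\right) = -840$)
$f{\left(V,S \right)} = 8 V$ ($f{\left(V,S \right)} = 4 \left(V + V\right) = 4 \cdot 2 V = 8 V$)
$g{\left(v,a \right)} = -154 + v$
$\frac{41128 + 18560}{g{\left(175,f{\left(8,-14 \right)} \right)} + O \left(-212\right)} = \frac{41128 + 18560}{\left(-154 + 175\right) - -178080} = \frac{59688}{21 + 178080} = \frac{59688}{178101} = 59688 \cdot \frac{1}{178101} = \frac{6632}{19789}$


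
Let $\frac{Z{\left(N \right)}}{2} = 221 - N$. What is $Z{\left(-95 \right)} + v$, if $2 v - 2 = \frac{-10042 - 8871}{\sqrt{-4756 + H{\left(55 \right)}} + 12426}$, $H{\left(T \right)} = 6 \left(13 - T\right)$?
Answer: $\frac{97624329903}{154410484} + \frac{18913 i \sqrt{313}}{77205242} \approx 632.24 + 0.004334 i$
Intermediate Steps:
$H{\left(T \right)} = 78 - 6 T$
$v = 1 - \frac{18913}{2 \left(12426 + 4 i \sqrt{313}\right)}$ ($v = 1 + \frac{\left(-10042 - 8871\right) \frac{1}{\sqrt{-4756 + \left(78 - 330\right)} + 12426}}{2} = 1 + \frac{\left(-18913\right) \frac{1}{\sqrt{-4756 + \left(78 - 330\right)} + 12426}}{2} = 1 + \frac{\left(-18913\right) \frac{1}{\sqrt{-4756 - 252} + 12426}}{2} = 1 + \frac{\left(-18913\right) \frac{1}{\sqrt{-5008} + 12426}}{2} = 1 + \frac{\left(-18913\right) \frac{1}{4 i \sqrt{313} + 12426}}{2} = 1 + \frac{\left(-18913\right) \frac{1}{12426 + 4 i \sqrt{313}}}{2} = 1 - \frac{18913}{2 \left(12426 + 4 i \sqrt{313}\right)} \approx 0.239 + 0.004334 i$)
$Z{\left(N \right)} = 442 - 2 N$ ($Z{\left(N \right)} = 2 \left(221 - N\right) = 442 - 2 N$)
$Z{\left(-95 \right)} + v = \left(442 - -190\right) + \left(\frac{36904015}{154410484} + \frac{18913 i \sqrt{313}}{77205242}\right) = \left(442 + 190\right) + \left(\frac{36904015}{154410484} + \frac{18913 i \sqrt{313}}{77205242}\right) = 632 + \left(\frac{36904015}{154410484} + \frac{18913 i \sqrt{313}}{77205242}\right) = \frac{97624329903}{154410484} + \frac{18913 i \sqrt{313}}{77205242}$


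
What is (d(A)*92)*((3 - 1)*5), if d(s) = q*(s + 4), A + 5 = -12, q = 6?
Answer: -71760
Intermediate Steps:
A = -17 (A = -5 - 12 = -17)
d(s) = 24 + 6*s (d(s) = 6*(s + 4) = 6*(4 + s) = 24 + 6*s)
(d(A)*92)*((3 - 1)*5) = ((24 + 6*(-17))*92)*((3 - 1)*5) = ((24 - 102)*92)*(2*5) = -78*92*10 = -7176*10 = -71760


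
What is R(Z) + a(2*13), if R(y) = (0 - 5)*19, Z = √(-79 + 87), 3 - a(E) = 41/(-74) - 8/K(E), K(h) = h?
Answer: -87675/962 ≈ -91.138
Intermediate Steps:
a(E) = 263/74 + 8/E (a(E) = 3 - (41/(-74) - 8/E) = 3 - (41*(-1/74) - 8/E) = 3 - (-41/74 - 8/E) = 3 + (41/74 + 8/E) = 263/74 + 8/E)
Z = 2*√2 (Z = √8 = 2*√2 ≈ 2.8284)
R(y) = -95 (R(y) = -5*19 = -95)
R(Z) + a(2*13) = -95 + (263/74 + 8/((2*13))) = -95 + (263/74 + 8/26) = -95 + (263/74 + 8*(1/26)) = -95 + (263/74 + 4/13) = -95 + 3715/962 = -87675/962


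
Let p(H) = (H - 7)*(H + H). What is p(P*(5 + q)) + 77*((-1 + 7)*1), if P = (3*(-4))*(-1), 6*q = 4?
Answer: 8758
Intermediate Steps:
q = ⅔ (q = (⅙)*4 = ⅔ ≈ 0.66667)
P = 12 (P = -12*(-1) = 12)
p(H) = 2*H*(-7 + H) (p(H) = (-7 + H)*(2*H) = 2*H*(-7 + H))
p(P*(5 + q)) + 77*((-1 + 7)*1) = 2*(12*(5 + ⅔))*(-7 + 12*(5 + ⅔)) + 77*((-1 + 7)*1) = 2*(12*(17/3))*(-7 + 12*(17/3)) + 77*(6*1) = 2*68*(-7 + 68) + 77*6 = 2*68*61 + 462 = 8296 + 462 = 8758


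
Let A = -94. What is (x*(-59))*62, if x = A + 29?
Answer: 237770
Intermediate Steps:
x = -65 (x = -94 + 29 = -65)
(x*(-59))*62 = -65*(-59)*62 = 3835*62 = 237770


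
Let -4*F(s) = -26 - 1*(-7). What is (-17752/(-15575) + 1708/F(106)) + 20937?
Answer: 900361059/42275 ≈ 21298.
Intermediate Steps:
F(s) = 19/4 (F(s) = -(-26 - 1*(-7))/4 = -(-26 + 7)/4 = -1/4*(-19) = 19/4)
(-17752/(-15575) + 1708/F(106)) + 20937 = (-17752/(-15575) + 1708/(19/4)) + 20937 = (-17752*(-1/15575) + 1708*(4/19)) + 20937 = (2536/2225 + 6832/19) + 20937 = 15249384/42275 + 20937 = 900361059/42275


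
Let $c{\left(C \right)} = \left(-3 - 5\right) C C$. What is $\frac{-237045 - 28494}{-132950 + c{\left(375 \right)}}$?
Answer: $\frac{265539}{1257950} \approx 0.21109$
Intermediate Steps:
$c{\left(C \right)} = - 8 C^{2}$
$\frac{-237045 - 28494}{-132950 + c{\left(375 \right)}} = \frac{-237045 - 28494}{-132950 - 8 \cdot 375^{2}} = - \frac{265539}{-132950 - 1125000} = - \frac{265539}{-1257950} = \left(-265539\right) \left(- \frac{1}{1257950}\right) = \frac{265539}{1257950}$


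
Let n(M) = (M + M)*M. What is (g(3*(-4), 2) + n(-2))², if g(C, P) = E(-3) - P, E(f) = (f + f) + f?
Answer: 9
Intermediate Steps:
E(f) = 3*f (E(f) = 2*f + f = 3*f)
n(M) = 2*M² (n(M) = (2*M)*M = 2*M²)
g(C, P) = -9 - P (g(C, P) = 3*(-3) - P = -9 - P)
(g(3*(-4), 2) + n(-2))² = ((-9 - 1*2) + 2*(-2)²)² = ((-9 - 2) + 2*4)² = (-11 + 8)² = (-3)² = 9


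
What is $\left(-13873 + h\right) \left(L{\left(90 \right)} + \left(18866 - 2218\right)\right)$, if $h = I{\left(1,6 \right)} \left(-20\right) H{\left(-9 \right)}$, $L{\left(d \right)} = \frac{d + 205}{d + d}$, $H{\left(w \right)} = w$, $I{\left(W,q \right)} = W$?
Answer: $- \frac{8207406191}{36} \approx -2.2798 \cdot 10^{8}$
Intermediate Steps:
$L{\left(d \right)} = \frac{205 + d}{2 d}$
$h = 180$ ($h = 1 \left(-20\right) \left(-9\right) = \left(-20\right) \left(-9\right) = 180$)
$\left(-13873 + h\right) \left(L{\left(90 \right)} + \left(18866 - 2218\right)\right) = \left(-13873 + 180\right) \left(\frac{205 + 90}{2 \cdot 90} + \left(18866 - 2218\right)\right) = - 13693 \left(\frac{1}{2} \cdot \frac{1}{90} \cdot 295 + \left(18866 - 2218\right)\right) = - 13693 \left(\frac{59}{36} + 16648\right) = \left(-13693\right) \frac{599387}{36} = - \frac{8207406191}{36}$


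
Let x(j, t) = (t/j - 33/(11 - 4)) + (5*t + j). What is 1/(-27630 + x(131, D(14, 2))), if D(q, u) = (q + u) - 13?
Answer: -917/25207130 ≈ -3.6379e-5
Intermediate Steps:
D(q, u) = -13 + q + u
x(j, t) = -33/7 + j + 5*t + t/j (x(j, t) = (t/j - 33/7) + (j + 5*t) = (-33/7 + t/j) + (j + 5*t) = -33/7 + j + 5*t + t/j)
1/(-27630 + x(131, D(14, 2))) = 1/(-27630 + (-33/7 + 131 + 5*(-13 + 14 + 2) + (-13 + 14 + 2)/131)) = 1/(-27630 + (-33/7 + 131 + 5*3 + 3*(1/131))) = 1/(-27630 + (-33/7 + 131 + 15 + 3/131)) = 1/(-27630 + 129580/917) = 1/(-25207130/917) = -917/25207130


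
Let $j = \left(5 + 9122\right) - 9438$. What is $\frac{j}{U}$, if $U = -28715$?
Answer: $\frac{311}{28715} \approx 0.010831$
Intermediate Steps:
$j = -311$ ($j = 9127 - 9438 = -311$)
$\frac{j}{U} = - \frac{311}{-28715} = \left(-311\right) \left(- \frac{1}{28715}\right) = \frac{311}{28715}$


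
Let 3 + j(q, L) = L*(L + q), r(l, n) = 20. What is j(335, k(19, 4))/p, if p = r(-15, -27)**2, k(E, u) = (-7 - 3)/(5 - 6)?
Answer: 3447/400 ≈ 8.6175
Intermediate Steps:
k(E, u) = 10 (k(E, u) = -10/(-1) = -10*(-1) = 10)
j(q, L) = -3 + L*(L + q)
p = 400 (p = 20**2 = 400)
j(335, k(19, 4))/p = (-3 + 10**2 + 10*335)/400 = (-3 + 100 + 3350)*(1/400) = 3447*(1/400) = 3447/400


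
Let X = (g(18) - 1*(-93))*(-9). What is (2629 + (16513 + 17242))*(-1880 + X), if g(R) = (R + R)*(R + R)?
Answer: -523238304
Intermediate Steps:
g(R) = 4*R² (g(R) = (2*R)*(2*R) = 4*R²)
X = -12501 (X = (4*18² - 1*(-93))*(-9) = (4*324 + 93)*(-9) = (1296 + 93)*(-9) = 1389*(-9) = -12501)
(2629 + (16513 + 17242))*(-1880 + X) = (2629 + (16513 + 17242))*(-1880 - 12501) = (2629 + 33755)*(-14381) = 36384*(-14381) = -523238304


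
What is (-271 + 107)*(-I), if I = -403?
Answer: -66092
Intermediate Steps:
(-271 + 107)*(-I) = (-271 + 107)*(-1*(-403)) = -164*403 = -66092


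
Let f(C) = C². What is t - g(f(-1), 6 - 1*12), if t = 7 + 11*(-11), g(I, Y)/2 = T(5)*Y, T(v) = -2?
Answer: -138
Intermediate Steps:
g(I, Y) = -4*Y (g(I, Y) = 2*(-2*Y) = -4*Y)
t = -114 (t = 7 - 121 = -114)
t - g(f(-1), 6 - 1*12) = -114 - (-4)*(6 - 1*12) = -114 - (-4)*(6 - 12) = -114 - (-4)*(-6) = -114 - 1*24 = -114 - 24 = -138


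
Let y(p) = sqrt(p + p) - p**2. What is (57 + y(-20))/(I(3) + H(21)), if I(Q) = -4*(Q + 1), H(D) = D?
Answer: -343/5 + 2*I*sqrt(10)/5 ≈ -68.6 + 1.2649*I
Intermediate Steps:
y(p) = -p**2 + sqrt(2)*sqrt(p) (y(p) = sqrt(2*p) - p**2 = sqrt(2)*sqrt(p) - p**2 = -p**2 + sqrt(2)*sqrt(p))
I(Q) = -4 - 4*Q (I(Q) = -4*(1 + Q) = -4 - 4*Q)
(57 + y(-20))/(I(3) + H(21)) = (57 + (-1*(-20)**2 + sqrt(2)*sqrt(-20)))/((-4 - 4*3) + 21) = (57 + (-1*400 + sqrt(2)*(2*I*sqrt(5))))/((-4 - 12) + 21) = (57 + (-400 + 2*I*sqrt(10)))/(-16 + 21) = (-343 + 2*I*sqrt(10))/5 = (-343 + 2*I*sqrt(10))*(1/5) = -343/5 + 2*I*sqrt(10)/5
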